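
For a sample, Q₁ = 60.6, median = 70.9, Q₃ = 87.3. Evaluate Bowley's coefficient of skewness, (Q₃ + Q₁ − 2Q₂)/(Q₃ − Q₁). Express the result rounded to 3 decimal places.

0.228

numerator: Q₃ + Q₁ − 2Q₂ = 87.3 + 60.6 − 2×70.9 = 6.1000
denominator: Q₃ − Q₁ = 87.3 − 60.6 = 26.7000
Bowley skewness = 6.1000 / 26.7000 ≈ 0.228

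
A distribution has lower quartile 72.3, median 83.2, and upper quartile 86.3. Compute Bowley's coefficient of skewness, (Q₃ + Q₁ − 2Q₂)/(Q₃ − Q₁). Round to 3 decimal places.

numerator: Q₃ + Q₁ − 2Q₂ = 86.3 + 72.3 − 2×83.2 = -7.8000
denominator: Q₃ − Q₁ = 86.3 − 72.3 = 14.0000
Bowley skewness = -7.8000 / 14.0000 ≈ -0.557

-0.557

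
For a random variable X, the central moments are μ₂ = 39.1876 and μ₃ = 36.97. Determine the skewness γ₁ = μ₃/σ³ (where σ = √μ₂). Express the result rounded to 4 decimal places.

0.1507

σ = √μ₂ = √39.1876 = 6.26000
σ³ = μ₂^(3/2) = 245.31438
γ₁ = μ₃/σ³ = 36.97 / 245.31438 ≈ 0.1507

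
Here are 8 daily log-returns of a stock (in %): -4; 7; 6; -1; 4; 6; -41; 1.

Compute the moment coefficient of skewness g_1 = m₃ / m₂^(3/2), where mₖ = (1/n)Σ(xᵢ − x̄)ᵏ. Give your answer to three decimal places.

x̄ = (-4 + 7 + 6 - 1 + 4 + 6 - 41 + 1) / 8 = -2.7500
deviations (xᵢ − x̄): -1.2500, 9.7500, 8.7500, 1.7500, 6.7500, 8.7500, -38.2500, 3.7500
Σ(xᵢ − x̄)² = 1775.5000 ⇒ m₂ = 1775.5000/8 = 221.93750
Σ(xᵢ − x̄)³ = -53331.7500 ⇒ m₃ = -53331.7500/8 = -6666.46875
m₂^(3/2) = 221.93750^(1.5) = 3306.32876
g_1 = m₃ / m₂^(3/2) = -6666.46875 / 3306.32876 ≈ -2.016

-2.016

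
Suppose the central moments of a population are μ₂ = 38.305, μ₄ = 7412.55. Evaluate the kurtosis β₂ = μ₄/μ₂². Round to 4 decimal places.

μ₂² = 38.305² = 1467.27303
μ₄/μ₂² = 7412.55 / 1467.27303 = 5.05192
β₂ ≈ 5.0519

5.0519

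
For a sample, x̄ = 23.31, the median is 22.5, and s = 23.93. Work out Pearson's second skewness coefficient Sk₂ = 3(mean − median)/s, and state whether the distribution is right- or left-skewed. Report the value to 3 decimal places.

0.102, right-skewed

Sk₂ = 3(23.31 − 22.5) / 23.93 = 3 × 0.8100 / 23.93
    = 2.4300 / 23.93 ≈ 0.102
Sk₂ > 0 ⇒ mean > median ⇒ right-skewed (positive skew).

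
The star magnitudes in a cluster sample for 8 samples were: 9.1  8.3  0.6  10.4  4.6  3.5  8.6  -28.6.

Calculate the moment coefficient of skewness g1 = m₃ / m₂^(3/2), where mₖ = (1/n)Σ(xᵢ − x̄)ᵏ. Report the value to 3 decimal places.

x̄ = (9.1 + 8.3 + 0.6 + 10.4 + 4.6 + 3.5 + 8.6 - 28.6) / 8 = 2.0625
deviations (xᵢ − x̄): 7.0375, 6.2375, -1.4625, 8.3375, 2.5375, 1.4375, 6.5375, -30.6625
Σ(xᵢ − x̄)² = 1151.5188 ⇒ m₂ = 1151.5188/8 = 143.93984
Σ(xᵢ − x̄)³ = -27362.1627 ⇒ m₃ = -27362.1627/8 = -3420.27034
m₂^(3/2) = 143.93984^(1.5) = 1726.91730
g1 = m₃ / m₂^(3/2) = -3420.27034 / 1726.91730 ≈ -1.981

-1.981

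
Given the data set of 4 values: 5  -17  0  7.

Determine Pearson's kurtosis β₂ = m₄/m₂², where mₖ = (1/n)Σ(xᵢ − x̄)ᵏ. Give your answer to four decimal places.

2.1276

x̄ = -1.2500
Σ(xᵢ − x̄)² = 356.7500 ⇒ m₂ = 89.18750
Σ(xᵢ − x̄)⁴ = 67695.8281 ⇒ m₄ = 16923.95703
m₂² = 7954.41016
β₂ = m₄/m₂² = 16923.95703 / 7954.41016 ≈ 2.1276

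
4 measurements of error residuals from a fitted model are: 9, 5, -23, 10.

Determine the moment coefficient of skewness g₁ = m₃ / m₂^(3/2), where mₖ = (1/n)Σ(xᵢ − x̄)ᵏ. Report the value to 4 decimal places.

x̄ = (9 + 5 - 23 + 10) / 4 = 0.2500
deviations (xᵢ − x̄): 8.7500, 4.7500, -23.2500, 9.7500
Σ(xᵢ − x̄)² = 734.7500 ⇒ m₂ = 734.7500/4 = 183.68750
Σ(xᵢ − x̄)³ = -10864.1250 ⇒ m₃ = -10864.1250/4 = -2716.03125
m₂^(3/2) = 183.68750^(1.5) = 2489.54170
g₁ = m₃ / m₂^(3/2) = -2716.03125 / 2489.54170 ≈ -1.0910

-1.0910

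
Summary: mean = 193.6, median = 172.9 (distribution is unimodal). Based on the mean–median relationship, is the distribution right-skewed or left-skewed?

mean − median = 193.6 − 172.9 = 20.7
mean > median ⇒ the longer tail is on the right ⇒ right-skewed (positively skewed).

right-skewed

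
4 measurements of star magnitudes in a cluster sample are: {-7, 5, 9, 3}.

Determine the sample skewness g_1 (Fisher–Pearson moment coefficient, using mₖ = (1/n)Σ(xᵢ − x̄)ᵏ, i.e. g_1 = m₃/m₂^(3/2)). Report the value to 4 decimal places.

-0.6920

x̄ = (-7 + 5 + 9 + 3) / 4 = 2.5000
deviations (xᵢ − x̄): -9.5000, 2.5000, 6.5000, 0.5000
Σ(xᵢ − x̄)² = 139.0000 ⇒ m₂ = 139.0000/4 = 34.75000
Σ(xᵢ − x̄)³ = -567.0000 ⇒ m₃ = -567.0000/4 = -141.75000
m₂^(3/2) = 34.75000^(1.5) = 204.84823
g_1 = m₃ / m₂^(3/2) = -141.75000 / 204.84823 ≈ -0.6920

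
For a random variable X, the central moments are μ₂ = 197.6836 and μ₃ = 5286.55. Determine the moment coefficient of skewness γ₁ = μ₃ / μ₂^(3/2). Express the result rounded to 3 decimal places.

1.902

σ = √μ₂ = √197.6836 = 14.06000
σ³ = μ₂^(3/2) = 2779.43142
γ₁ = μ₃/σ³ = 5286.55 / 2779.43142 ≈ 1.902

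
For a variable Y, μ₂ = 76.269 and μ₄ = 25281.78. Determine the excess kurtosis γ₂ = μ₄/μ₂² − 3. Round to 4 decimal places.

1.3462

μ₂² = 76.269² = 5816.96036
μ₄/μ₂² = 25281.78 / 5816.96036 = 4.34622
γ₂ = 4.34622 − 3 ≈ 1.3462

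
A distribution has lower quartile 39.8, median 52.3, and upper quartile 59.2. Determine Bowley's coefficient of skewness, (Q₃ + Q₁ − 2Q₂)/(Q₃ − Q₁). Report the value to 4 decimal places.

-0.2887

numerator: Q₃ + Q₁ − 2Q₂ = 59.2 + 39.8 − 2×52.3 = -5.6000
denominator: Q₃ − Q₁ = 59.2 − 39.8 = 19.4000
Bowley skewness = -5.6000 / 19.4000 ≈ -0.2887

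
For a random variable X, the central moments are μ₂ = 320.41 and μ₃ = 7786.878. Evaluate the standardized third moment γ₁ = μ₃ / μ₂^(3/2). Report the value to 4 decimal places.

σ = √μ₂ = √320.41 = 17.90000
σ³ = μ₂^(3/2) = 5735.33900
γ₁ = μ₃/σ³ = 7786.878 / 5735.33900 ≈ 1.3577

1.3577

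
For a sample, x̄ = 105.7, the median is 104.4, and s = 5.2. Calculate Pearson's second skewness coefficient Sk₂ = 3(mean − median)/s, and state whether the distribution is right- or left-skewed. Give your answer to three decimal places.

Sk₂ = 3(105.7 − 104.4) / 5.2 = 3 × 1.3000 / 5.2
    = 3.9000 / 5.2 ≈ 0.750
Sk₂ > 0 ⇒ mean > median ⇒ right-skewed (positive skew).

0.750, right-skewed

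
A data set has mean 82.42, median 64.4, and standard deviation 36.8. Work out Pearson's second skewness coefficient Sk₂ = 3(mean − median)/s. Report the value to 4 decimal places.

1.4690

Sk₂ = 3(82.42 − 64.4) / 36.8 = 3 × 18.0200 / 36.8
    = 54.0600 / 36.8 ≈ 1.4690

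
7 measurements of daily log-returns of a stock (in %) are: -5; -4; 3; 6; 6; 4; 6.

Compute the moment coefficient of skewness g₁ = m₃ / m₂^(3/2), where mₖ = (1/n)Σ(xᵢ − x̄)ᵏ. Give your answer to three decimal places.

x̄ = (-5 - 4 + 3 + 6 + 6 + 4 + 6) / 7 = 2.2857
deviations (xᵢ − x̄): -7.2857, -6.2857, 0.7143, 3.7143, 3.7143, 1.7143, 3.7143
Σ(xᵢ − x̄)² = 137.4286 ⇒ m₂ = 137.4286/7 = 19.63265
Σ(xᵢ − x̄)³ = -475.9592 ⇒ m₃ = -475.9592/7 = -67.99417
m₂^(3/2) = 19.63265^(1.5) = 86.98983
g₁ = m₃ / m₂^(3/2) = -67.99417 / 86.98983 ≈ -0.782

-0.782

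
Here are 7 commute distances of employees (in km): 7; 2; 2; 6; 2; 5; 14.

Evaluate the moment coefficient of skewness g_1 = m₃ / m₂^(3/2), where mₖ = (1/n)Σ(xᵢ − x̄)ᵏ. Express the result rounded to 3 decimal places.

x̄ = (7 + 2 + 2 + 6 + 2 + 5 + 14) / 7 = 5.4286
deviations (xᵢ − x̄): 1.5714, -3.4286, -3.4286, 0.5714, -3.4286, -0.4286, 8.5714
Σ(xᵢ − x̄)² = 111.7143 ⇒ m₂ = 111.7143/7 = 15.95918
Σ(xᵢ − x̄)³ = 512.8163 ⇒ m₃ = 512.8163/7 = 73.25948
m₂^(3/2) = 15.95918^(1.5) = 63.75526
g_1 = m₃ / m₂^(3/2) = 73.25948 / 63.75526 ≈ 1.149

1.149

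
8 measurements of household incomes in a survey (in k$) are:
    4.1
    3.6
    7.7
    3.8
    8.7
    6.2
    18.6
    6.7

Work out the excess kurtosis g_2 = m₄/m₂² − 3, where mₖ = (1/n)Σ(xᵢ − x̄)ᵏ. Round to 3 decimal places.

x̄ = 7.4250
Σ(xᵢ − x̄)² = 167.4350 ⇒ m₂ = 20.92938
Σ(xᵢ − x̄)⁴ = 16109.3051 ⇒ m₄ = 2013.66314
m₂² = 438.03874
g_2 = m₄/m₂² − 3 = 4.59700 − 3 ≈ 1.597

1.597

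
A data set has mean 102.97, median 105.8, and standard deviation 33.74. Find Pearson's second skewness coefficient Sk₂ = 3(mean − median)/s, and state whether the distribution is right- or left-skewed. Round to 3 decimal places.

Sk₂ = 3(102.97 − 105.8) / 33.74 = 3 × -2.8300 / 33.74
    = -8.4900 / 33.74 ≈ -0.252
Sk₂ < 0 ⇒ mean < median ⇒ left-skewed (negative skew).

-0.252, left-skewed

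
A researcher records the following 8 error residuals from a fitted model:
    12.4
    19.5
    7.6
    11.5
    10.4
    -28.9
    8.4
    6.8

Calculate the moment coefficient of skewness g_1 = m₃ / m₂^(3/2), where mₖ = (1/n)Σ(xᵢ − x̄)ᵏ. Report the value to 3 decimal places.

x̄ = (12.4 + 19.5 + 7.6 + 11.5 + 10.4 - 28.9 + 8.4 + 6.8) / 8 = 5.9625
deviations (xᵢ − x̄): 6.4375, 13.5375, 1.6375, 5.5375, 4.4375, -34.8625, 2.4375, 0.8375
Σ(xᵢ − x̄)² = 1499.7788 ⇒ m₂ = 1499.7788/8 = 187.47234
Σ(xᵢ − x̄)³ = -39347.3135 ⇒ m₃ = -39347.3135/8 = -4918.41418
m₂^(3/2) = 187.47234^(1.5) = 2566.88146
g_1 = m₃ / m₂^(3/2) = -4918.41418 / 2566.88146 ≈ -1.916

-1.916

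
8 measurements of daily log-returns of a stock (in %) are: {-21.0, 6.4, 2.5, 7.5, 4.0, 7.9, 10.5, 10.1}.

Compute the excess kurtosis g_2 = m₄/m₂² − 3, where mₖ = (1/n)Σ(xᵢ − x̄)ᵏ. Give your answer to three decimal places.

x̄ = 3.4875
Σ(xᵢ − x̄)² = 737.8288 ⇒ m₂ = 92.22859
Σ(xᵢ − x̄)⁴ = 364606.6815 ⇒ m₄ = 45575.83518
m₂² = 8506.11351
g_2 = m₄/m₂² − 3 = 5.35801 − 3 ≈ 2.358

2.358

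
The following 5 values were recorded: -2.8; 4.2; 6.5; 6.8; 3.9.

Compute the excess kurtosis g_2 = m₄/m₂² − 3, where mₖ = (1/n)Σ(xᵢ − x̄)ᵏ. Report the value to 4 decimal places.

x̄ = 3.7200
Σ(xᵢ − x̄)² = 59.9880 ⇒ m₂ = 11.99760
Σ(xᵢ − x̄)⁴ = 1956.9082 ⇒ m₄ = 391.38164
m₂² = 143.94241
g_2 = m₄/m₂² − 3 = 2.71902 − 3 ≈ -0.2810

-0.2810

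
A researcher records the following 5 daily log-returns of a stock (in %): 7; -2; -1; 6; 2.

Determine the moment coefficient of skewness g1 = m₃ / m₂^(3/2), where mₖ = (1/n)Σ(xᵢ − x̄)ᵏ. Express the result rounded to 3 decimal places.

x̄ = (7 - 2 - 1 + 6 + 2) / 5 = 2.4000
deviations (xᵢ − x̄): 4.6000, -4.4000, -3.4000, 3.6000, -0.4000
Σ(xᵢ − x̄)² = 65.2000 ⇒ m₂ = 65.2000/5 = 13.04000
Σ(xᵢ − x̄)³ = 19.4400 ⇒ m₃ = 19.4400/5 = 3.88800
m₂^(3/2) = 13.04000^(1.5) = 47.08867
g1 = m₃ / m₂^(3/2) = 3.88800 / 47.08867 ≈ 0.083

0.083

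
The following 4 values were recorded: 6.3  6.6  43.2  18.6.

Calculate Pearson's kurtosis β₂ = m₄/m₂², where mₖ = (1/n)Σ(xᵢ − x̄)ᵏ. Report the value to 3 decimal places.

x̄ = 18.6750
Σ(xᵢ − x̄)² = 900.4275 ⇒ m₂ = 225.10688
Σ(xᵢ − x̄)⁴ = 406484.2588 ⇒ m₄ = 101621.06470
m₂² = 50673.10517
β₂ = m₄/m₂² = 101621.06470 / 50673.10517 ≈ 2.005

2.005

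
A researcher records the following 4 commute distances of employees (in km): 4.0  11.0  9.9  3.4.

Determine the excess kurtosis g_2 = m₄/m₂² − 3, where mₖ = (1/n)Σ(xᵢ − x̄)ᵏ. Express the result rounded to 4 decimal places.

x̄ = 7.0750
Σ(xᵢ − x̄)² = 46.3475 ⇒ m₂ = 11.58688
Σ(xᵢ − x̄)⁴ = 572.8344 ⇒ m₄ = 143.20860
m₂² = 134.25567
g_2 = m₄/m₂² − 3 = 1.06669 − 3 ≈ -1.9333

-1.9333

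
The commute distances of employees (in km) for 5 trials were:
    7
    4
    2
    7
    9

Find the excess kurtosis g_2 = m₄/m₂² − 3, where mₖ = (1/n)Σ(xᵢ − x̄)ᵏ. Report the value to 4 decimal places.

x̄ = 5.8000
Σ(xᵢ − x̄)² = 30.8000 ⇒ m₂ = 6.16000
Σ(xᵢ − x̄)⁴ = 328.0160 ⇒ m₄ = 65.60320
m₂² = 37.94560
g_2 = m₄/m₂² − 3 = 1.72888 − 3 ≈ -1.2711

-1.2711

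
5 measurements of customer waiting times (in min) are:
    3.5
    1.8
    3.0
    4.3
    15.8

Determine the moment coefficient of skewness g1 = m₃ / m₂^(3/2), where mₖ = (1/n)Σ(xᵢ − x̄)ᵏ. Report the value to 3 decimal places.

x̄ = (3.5 + 1.8 + 3.0 + 4.3 + 15.8) / 5 = 5.6800
deviations (xᵢ − x̄): -2.1800, -3.8800, -2.6800, -1.3800, 10.1200
Σ(xᵢ − x̄)² = 131.3080 ⇒ m₂ = 131.3080/5 = 26.26160
Σ(xᵢ − x̄)³ = 945.7855 ⇒ m₃ = 945.7855/5 = 189.15710
m₂^(3/2) = 26.26160^(1.5) = 134.58039
g1 = m₃ / m₂^(3/2) = 189.15710 / 134.58039 ≈ 1.406

1.406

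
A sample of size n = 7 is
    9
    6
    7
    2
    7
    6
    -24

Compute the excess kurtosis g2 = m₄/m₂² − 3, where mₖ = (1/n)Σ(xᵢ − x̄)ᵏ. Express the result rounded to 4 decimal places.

x̄ = 1.8571
Σ(xᵢ − x̄)² = 806.8571 ⇒ m₂ = 115.26531
Σ(xᵢ − x̄)⁴ = 451606.3790 ⇒ m₄ = 64515.19700
m₂² = 13286.09080
g2 = m₄/m₂² − 3 = 4.85584 − 3 ≈ 1.8558

1.8558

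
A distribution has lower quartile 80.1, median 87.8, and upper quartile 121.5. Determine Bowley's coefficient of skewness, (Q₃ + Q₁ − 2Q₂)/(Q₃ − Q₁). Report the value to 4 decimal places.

numerator: Q₃ + Q₁ − 2Q₂ = 121.5 + 80.1 − 2×87.8 = 26.0000
denominator: Q₃ − Q₁ = 121.5 − 80.1 = 41.4000
Bowley skewness = 26.0000 / 41.4000 ≈ 0.6280

0.6280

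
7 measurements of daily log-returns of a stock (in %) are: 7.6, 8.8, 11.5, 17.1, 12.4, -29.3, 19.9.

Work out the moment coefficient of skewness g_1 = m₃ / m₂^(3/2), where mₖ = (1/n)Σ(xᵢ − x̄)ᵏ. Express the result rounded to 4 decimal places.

-1.7424

x̄ = (7.6 + 8.8 + 11.5 + 17.1 + 12.4 - 29.3 + 19.9) / 7 = 6.8571
deviations (xᵢ − x̄): 0.7429, 1.9429, 4.6429, 10.2429, 5.5429, -36.1571, 13.0429
Σ(xᵢ − x̄)² = 1638.9771 ⇒ m₂ = 1638.9771/7 = 234.13959
Σ(xᵢ − x̄)³ = -43698.0808 ⇒ m₃ = -43698.0808/7 = -6242.58297
m₂^(3/2) = 234.13959^(1.5) = 3582.71519
g_1 = m₃ / m₂^(3/2) = -6242.58297 / 3582.71519 ≈ -1.7424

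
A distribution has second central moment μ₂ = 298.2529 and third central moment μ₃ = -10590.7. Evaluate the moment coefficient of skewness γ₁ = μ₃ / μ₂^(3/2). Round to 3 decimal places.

-2.056

σ = √μ₂ = √298.2529 = 17.27000
σ³ = μ₂^(3/2) = 5150.82758
γ₁ = μ₃/σ³ = -10590.7 / 5150.82758 ≈ -2.056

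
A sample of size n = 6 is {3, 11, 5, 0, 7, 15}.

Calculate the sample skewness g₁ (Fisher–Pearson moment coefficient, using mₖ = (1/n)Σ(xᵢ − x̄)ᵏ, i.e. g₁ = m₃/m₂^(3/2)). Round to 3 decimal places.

0.318

x̄ = (3 + 11 + 5 + 0 + 7 + 15) / 6 = 6.8333
deviations (xᵢ − x̄): -3.8333, 4.1667, -1.8333, -6.8333, 0.1667, 8.1667
Σ(xᵢ − x̄)² = 148.8333 ⇒ m₂ = 148.8333/6 = 24.80556
Σ(xᵢ − x̄)³ = 235.4444 ⇒ m₃ = 235.4444/6 = 39.24074
m₂^(3/2) = 24.80556^(1.5) = 123.54451
g₁ = m₃ / m₂^(3/2) = 39.24074 / 123.54451 ≈ 0.318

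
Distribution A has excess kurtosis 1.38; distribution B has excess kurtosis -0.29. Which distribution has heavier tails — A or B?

Higher excess kurtosis ⇒ heavier tails relative to the normal distribution.
1.38 vs -0.29: the larger is 1.38, so A has heavier tails. (A is leptokurtic — heavier-than-normal tails; the other is platykurtic.)

A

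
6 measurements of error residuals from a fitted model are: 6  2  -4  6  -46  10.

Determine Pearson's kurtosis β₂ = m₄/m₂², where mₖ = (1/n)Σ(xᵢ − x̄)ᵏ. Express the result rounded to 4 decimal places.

3.8353

x̄ = -4.3333
Σ(xᵢ − x̄)² = 2195.3333 ⇒ m₂ = 365.88889
Σ(xᵢ − x̄)⁴ = 3080701.1111 ⇒ m₄ = 513450.18519
m₂² = 133874.67901
β₂ = m₄/m₂² = 513450.18519 / 133874.67901 ≈ 3.8353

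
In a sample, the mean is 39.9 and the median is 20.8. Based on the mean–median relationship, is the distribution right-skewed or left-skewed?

mean − median = 39.9 − 20.8 = 19.1
mean > median ⇒ the longer tail is on the right ⇒ right-skewed (positively skewed).

right-skewed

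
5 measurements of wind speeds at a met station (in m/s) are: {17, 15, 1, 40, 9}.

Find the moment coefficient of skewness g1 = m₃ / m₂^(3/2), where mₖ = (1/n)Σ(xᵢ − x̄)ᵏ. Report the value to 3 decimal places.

x̄ = (17 + 15 + 1 + 40 + 9) / 5 = 16.4000
deviations (xᵢ − x̄): 0.6000, -1.4000, -15.4000, 23.6000, -7.4000
Σ(xᵢ − x̄)² = 851.2000 ⇒ m₂ = 851.2000/5 = 170.24000
Σ(xᵢ − x̄)³ = 9084.2400 ⇒ m₃ = 9084.2400/5 = 1816.84800
m₂^(3/2) = 170.24000^(1.5) = 2221.22430
g1 = m₃ / m₂^(3/2) = 1816.84800 / 2221.22430 ≈ 0.818

0.818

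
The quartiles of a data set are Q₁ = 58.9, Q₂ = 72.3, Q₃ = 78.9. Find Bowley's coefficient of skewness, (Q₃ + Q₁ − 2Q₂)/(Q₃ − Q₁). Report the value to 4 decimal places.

numerator: Q₃ + Q₁ − 2Q₂ = 78.9 + 58.9 − 2×72.3 = -6.8000
denominator: Q₃ − Q₁ = 78.9 − 58.9 = 20.0000
Bowley skewness = -6.8000 / 20.0000 ≈ -0.3400

-0.3400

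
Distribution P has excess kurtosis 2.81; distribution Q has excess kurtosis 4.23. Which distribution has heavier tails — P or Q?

Higher excess kurtosis ⇒ heavier tails relative to the normal distribution.
2.81 vs 4.23: the larger is 4.23, so Q has heavier tails.

Q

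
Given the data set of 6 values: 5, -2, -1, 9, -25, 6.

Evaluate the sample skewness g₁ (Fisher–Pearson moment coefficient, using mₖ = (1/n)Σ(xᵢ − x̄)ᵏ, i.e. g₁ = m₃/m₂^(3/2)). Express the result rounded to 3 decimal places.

x̄ = (5 - 2 - 1 + 9 - 25 + 6) / 6 = -1.3333
deviations (xᵢ − x̄): 6.3333, -0.6667, 0.3333, 10.3333, -23.6667, 7.3333
Σ(xᵢ − x̄)² = 761.3333 ⇒ m₂ = 761.3333/6 = 126.88889
Σ(xᵢ − x̄)³ = -11504.4444 ⇒ m₃ = -11504.4444/6 = -1917.40741
m₂^(3/2) = 126.88889^(1.5) = 1429.33949
g₁ = m₃ / m₂^(3/2) = -1917.40741 / 1429.33949 ≈ -1.341

-1.341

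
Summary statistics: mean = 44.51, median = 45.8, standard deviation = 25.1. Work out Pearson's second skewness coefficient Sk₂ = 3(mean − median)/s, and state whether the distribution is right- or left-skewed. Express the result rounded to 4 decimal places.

-0.1542, left-skewed

Sk₂ = 3(44.51 − 45.8) / 25.1 = 3 × -1.2900 / 25.1
    = -3.8700 / 25.1 ≈ -0.1542
Sk₂ < 0 ⇒ mean < median ⇒ left-skewed (negative skew).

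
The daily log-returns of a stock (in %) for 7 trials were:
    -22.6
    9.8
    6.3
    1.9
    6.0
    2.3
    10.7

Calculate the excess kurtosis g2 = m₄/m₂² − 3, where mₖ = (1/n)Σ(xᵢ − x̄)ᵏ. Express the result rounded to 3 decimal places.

1.407

x̄ = 2.0571
Σ(xᵢ − x̄)² = 776.2571 ⇒ m₂ = 110.89388
Σ(xᵢ − x̄)⁴ = 379373.1408 ⇒ m₄ = 54196.16297
m₂² = 12297.45208
g2 = m₄/m₂² − 3 = 4.40711 − 3 ≈ 1.407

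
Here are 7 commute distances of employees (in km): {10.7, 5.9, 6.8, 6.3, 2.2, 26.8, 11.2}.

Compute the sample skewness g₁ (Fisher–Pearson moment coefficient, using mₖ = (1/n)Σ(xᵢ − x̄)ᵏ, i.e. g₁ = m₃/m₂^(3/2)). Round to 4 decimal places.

x̄ = (10.7 + 5.9 + 6.8 + 6.3 + 2.2 + 26.8 + 11.2) / 7 = 9.9857
deviations (xᵢ − x̄): 0.7143, -4.0857, -3.1857, -3.6857, -7.7857, 16.8143, 1.2143
Σ(xᵢ − x̄)² = 385.7486 ⇒ m₂ = 385.7486/7 = 55.10694
Σ(xᵢ − x̄)³ = 4133.3411 ⇒ m₃ = 4133.3411/7 = 590.47730
m₂^(3/2) = 55.10694^(1.5) = 409.08111
g₁ = m₃ / m₂^(3/2) = 590.47730 / 409.08111 ≈ 1.4434

1.4434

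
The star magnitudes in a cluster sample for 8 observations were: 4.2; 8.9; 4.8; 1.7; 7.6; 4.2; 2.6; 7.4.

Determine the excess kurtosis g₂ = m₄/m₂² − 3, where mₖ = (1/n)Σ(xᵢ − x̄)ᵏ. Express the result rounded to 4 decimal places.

-1.2838

x̄ = 5.1750
Σ(xᵢ − x̄)² = 45.4550 ⇒ m₂ = 5.68188
Σ(xᵢ − x̄)⁴ = 443.2365 ⇒ m₄ = 55.40456
m₂² = 32.28370
g₂ = m₄/m₂² − 3 = 1.71618 − 3 ≈ -1.2838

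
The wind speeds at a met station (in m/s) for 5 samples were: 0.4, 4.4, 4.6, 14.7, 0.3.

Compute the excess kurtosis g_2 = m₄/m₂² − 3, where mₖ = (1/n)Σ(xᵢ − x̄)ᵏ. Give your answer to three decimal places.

-0.329

x̄ = 4.8800
Σ(xᵢ − x̄)² = 137.7880 ⇒ m₂ = 27.55760
Σ(xᵢ − x̄)⁴ = 10142.0973 ⇒ m₄ = 2028.41946
m₂² = 759.42132
g_2 = m₄/m₂² − 3 = 2.67101 − 3 ≈ -0.329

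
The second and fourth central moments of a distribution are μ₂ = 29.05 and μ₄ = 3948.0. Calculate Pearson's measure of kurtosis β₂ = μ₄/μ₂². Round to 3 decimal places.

4.678

μ₂² = 29.05² = 843.90250
μ₄/μ₂² = 3948.0 / 843.90250 = 4.67827
β₂ ≈ 4.678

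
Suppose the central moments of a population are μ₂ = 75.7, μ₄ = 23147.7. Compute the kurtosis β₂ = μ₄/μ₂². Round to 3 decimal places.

4.039

μ₂² = 75.7² = 5730.49000
μ₄/μ₂² = 23147.7 / 5730.49000 = 4.03939
β₂ ≈ 4.039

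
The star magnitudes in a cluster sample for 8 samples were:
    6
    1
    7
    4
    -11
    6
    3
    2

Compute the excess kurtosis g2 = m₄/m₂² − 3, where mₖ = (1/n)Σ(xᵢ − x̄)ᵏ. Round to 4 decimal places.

x̄ = 2.2500
Σ(xᵢ − x̄)² = 231.5000 ⇒ m₂ = 28.93750
Σ(xᵢ − x̄)⁴ = 31738.9063 ⇒ m₄ = 3967.36328
m₂² = 837.37891
g2 = m₄/m₂² − 3 = 4.73784 − 3 ≈ 1.7378

1.7378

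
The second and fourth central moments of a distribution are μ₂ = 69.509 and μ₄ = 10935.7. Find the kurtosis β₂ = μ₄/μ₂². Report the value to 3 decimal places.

μ₂² = 69.509² = 4831.50108
μ₄/μ₂² = 10935.7 / 4831.50108 = 2.26342
β₂ ≈ 2.263

2.263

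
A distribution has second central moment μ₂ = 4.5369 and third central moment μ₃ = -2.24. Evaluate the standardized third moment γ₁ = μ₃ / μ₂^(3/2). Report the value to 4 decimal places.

-0.2318

σ = √μ₂ = √4.5369 = 2.13000
σ³ = μ₂^(3/2) = 9.66360
γ₁ = μ₃/σ³ = -2.24 / 9.66360 ≈ -0.2318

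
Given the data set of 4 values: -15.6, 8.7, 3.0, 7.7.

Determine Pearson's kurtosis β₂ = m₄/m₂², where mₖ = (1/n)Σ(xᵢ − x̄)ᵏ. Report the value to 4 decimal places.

2.1929

x̄ = 0.9500
Σ(xᵢ − x̄)² = 383.7300 ⇒ m₂ = 95.93250
Σ(xᵢ − x̄)⁴ = 80723.6858 ⇒ m₄ = 20180.92146
m₂² = 9203.04456
β₂ = m₄/m₂² = 20180.92146 / 9203.04456 ≈ 2.1929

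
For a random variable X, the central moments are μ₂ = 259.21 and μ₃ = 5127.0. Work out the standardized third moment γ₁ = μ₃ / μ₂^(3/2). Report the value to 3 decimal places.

σ = √μ₂ = √259.21 = 16.10000
σ³ = μ₂^(3/2) = 4173.28100
γ₁ = μ₃/σ³ = 5127.0 / 4173.28100 ≈ 1.229

1.229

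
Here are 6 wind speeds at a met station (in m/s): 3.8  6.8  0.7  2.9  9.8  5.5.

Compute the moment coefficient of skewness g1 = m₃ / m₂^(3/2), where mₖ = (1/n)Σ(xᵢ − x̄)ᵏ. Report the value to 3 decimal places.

0.262

x̄ = (3.8 + 6.8 + 0.7 + 2.9 + 9.8 + 5.5) / 6 = 4.9167
deviations (xᵢ − x̄): -1.1167, 1.8833, -4.2167, -2.0167, 4.8833, 0.5833
Σ(xᵢ − x̄)² = 50.8283 ⇒ m₂ = 50.8283/6 = 8.47139
Σ(xᵢ − x̄)³ = 38.7636 ⇒ m₃ = 38.7636/6 = 6.46059
m₂^(3/2) = 8.47139^(1.5) = 24.65653
g1 = m₃ / m₂^(3/2) = 6.46059 / 24.65653 ≈ 0.262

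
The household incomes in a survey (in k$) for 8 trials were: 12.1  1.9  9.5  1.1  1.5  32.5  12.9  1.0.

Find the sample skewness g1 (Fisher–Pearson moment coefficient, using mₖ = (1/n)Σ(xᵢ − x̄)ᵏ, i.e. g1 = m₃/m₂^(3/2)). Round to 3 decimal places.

1.365

x̄ = (12.1 + 1.9 + 9.5 + 1.1 + 1.5 + 32.5 + 12.9 + 1.0) / 8 = 9.0625
deviations (xᵢ − x̄): 3.0375, -7.1625, 0.4375, -7.9625, -7.5625, 23.4375, 3.8375, -8.0625
Σ(xᵢ − x̄)² = 810.3588 ⇒ m₂ = 810.3588/8 = 101.29484
Σ(xᵢ − x̄)³ = 11130.3408 ⇒ m₃ = 11130.3408/8 = 1391.29260
m₂^(3/2) = 101.29484^(1.5) = 1019.48539
g1 = m₃ / m₂^(3/2) = 1391.29260 / 1019.48539 ≈ 1.365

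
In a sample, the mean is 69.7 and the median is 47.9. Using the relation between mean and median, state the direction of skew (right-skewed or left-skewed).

mean − median = 69.7 − 47.9 = 21.8
mean > median ⇒ the longer tail is on the right ⇒ right-skewed (positively skewed).

right-skewed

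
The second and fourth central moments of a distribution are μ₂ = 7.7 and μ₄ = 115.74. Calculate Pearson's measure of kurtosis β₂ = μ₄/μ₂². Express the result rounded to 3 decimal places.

μ₂² = 7.7² = 59.29000
μ₄/μ₂² = 115.74 / 59.29000 = 1.95210
β₂ ≈ 1.952

1.952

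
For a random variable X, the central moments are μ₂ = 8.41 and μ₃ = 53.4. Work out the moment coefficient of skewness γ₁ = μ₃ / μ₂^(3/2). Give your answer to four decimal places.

σ = √μ₂ = √8.41 = 2.90000
σ³ = μ₂^(3/2) = 24.38900
γ₁ = μ₃/σ³ = 53.4 / 24.38900 ≈ 2.1895

2.1895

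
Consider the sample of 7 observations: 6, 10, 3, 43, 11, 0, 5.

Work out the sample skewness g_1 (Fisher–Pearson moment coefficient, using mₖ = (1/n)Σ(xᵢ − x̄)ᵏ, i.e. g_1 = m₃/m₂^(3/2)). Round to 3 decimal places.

1.754

x̄ = (6 + 10 + 3 + 43 + 11 + 0 + 5) / 7 = 11.1429
deviations (xᵢ − x̄): -5.1429, -1.1429, -8.1429, 31.8571, -0.1429, -11.1429, -6.1429
Σ(xᵢ − x̄)² = 1270.8571 ⇒ m₂ = 1270.8571/7 = 181.55102
Σ(xᵢ − x̄)³ = 30038.3265 ⇒ m₃ = 30038.3265/7 = 4291.18950
m₂^(3/2) = 181.55102^(1.5) = 2446.23424
g_1 = m₃ / m₂^(3/2) = 4291.18950 / 2446.23424 ≈ 1.754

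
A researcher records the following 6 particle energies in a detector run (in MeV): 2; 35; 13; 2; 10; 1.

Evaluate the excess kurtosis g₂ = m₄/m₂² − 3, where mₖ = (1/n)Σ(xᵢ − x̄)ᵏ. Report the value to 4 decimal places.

x̄ = 10.5000
Σ(xᵢ − x̄)² = 841.5000 ⇒ m₂ = 140.25000
Σ(xᵢ − x̄)⁴ = 378924.3750 ⇒ m₄ = 63154.06250
m₂² = 19670.06250
g₂ = m₄/m₂² − 3 = 3.21067 − 3 ≈ 0.2107

0.2107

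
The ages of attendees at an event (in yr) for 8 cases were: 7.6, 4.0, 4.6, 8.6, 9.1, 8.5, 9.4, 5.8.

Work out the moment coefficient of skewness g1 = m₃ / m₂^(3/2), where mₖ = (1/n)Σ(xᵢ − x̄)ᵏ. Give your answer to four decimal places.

-0.4958

x̄ = (7.6 + 4.0 + 4.6 + 8.6 + 9.1 + 8.5 + 9.4 + 5.8) / 8 = 7.2000
deviations (xᵢ − x̄): 0.4000, -3.2000, -2.6000, 1.4000, 1.9000, 1.3000, 2.2000, -1.4000
Σ(xᵢ − x̄)² = 31.2200 ⇒ m₂ = 31.2200/8 = 3.90250
Σ(xᵢ − x̄)³ = -30.5760 ⇒ m₃ = -30.5760/8 = -3.82200
m₂^(3/2) = 3.90250^(1.5) = 7.70929
g1 = m₃ / m₂^(3/2) = -3.82200 / 7.70929 ≈ -0.4958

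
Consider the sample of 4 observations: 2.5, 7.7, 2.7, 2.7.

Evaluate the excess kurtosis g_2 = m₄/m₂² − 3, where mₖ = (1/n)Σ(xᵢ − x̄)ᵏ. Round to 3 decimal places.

-0.670

x̄ = 3.9000
Σ(xᵢ − x̄)² = 19.2800 ⇒ m₂ = 4.82000
Σ(xᵢ − x̄)⁴ = 216.5024 ⇒ m₄ = 54.12560
m₂² = 23.23240
g_2 = m₄/m₂² − 3 = 2.32975 − 3 ≈ -0.670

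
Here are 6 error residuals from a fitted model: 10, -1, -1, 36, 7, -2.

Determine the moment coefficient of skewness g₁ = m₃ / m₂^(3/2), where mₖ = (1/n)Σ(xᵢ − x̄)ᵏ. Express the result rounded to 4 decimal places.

1.3645

x̄ = (10 - 1 - 1 + 36 + 7 - 2) / 6 = 8.1667
deviations (xᵢ − x̄): 1.8333, -9.1667, -9.1667, 27.8333, -1.1667, -10.1667
Σ(xᵢ − x̄)² = 1050.8333 ⇒ m₂ = 1050.8333/6 = 175.13889
Σ(xᵢ − x̄)³ = 18975.5556 ⇒ m₃ = 18975.5556/6 = 3162.59259
m₂^(3/2) = 175.13889^(1.5) = 2317.78893
g₁ = m₃ / m₂^(3/2) = 3162.59259 / 2317.78893 ≈ 1.3645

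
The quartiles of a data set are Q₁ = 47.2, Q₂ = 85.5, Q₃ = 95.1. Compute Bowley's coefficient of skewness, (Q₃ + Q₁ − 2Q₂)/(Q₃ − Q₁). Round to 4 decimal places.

-0.5992

numerator: Q₃ + Q₁ − 2Q₂ = 95.1 + 47.2 − 2×85.5 = -28.7000
denominator: Q₃ − Q₁ = 95.1 − 47.2 = 47.9000
Bowley skewness = -28.7000 / 47.9000 ≈ -0.5992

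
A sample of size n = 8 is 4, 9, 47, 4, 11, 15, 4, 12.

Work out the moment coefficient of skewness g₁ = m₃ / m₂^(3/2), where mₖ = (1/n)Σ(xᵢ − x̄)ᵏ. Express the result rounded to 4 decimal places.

1.8951

x̄ = (4 + 9 + 47 + 4 + 11 + 15 + 4 + 12) / 8 = 13.2500
deviations (xᵢ − x̄): -9.2500, -4.2500, 33.7500, -9.2500, -2.2500, 1.7500, -9.2500, -1.2500
Σ(xᵢ − x̄)² = 1423.5000 ⇒ m₂ = 1423.5000/8 = 177.93750
Σ(xᵢ − x̄)³ = 35984.2500 ⇒ m₃ = 35984.2500/8 = 4498.03125
m₂^(3/2) = 177.93750^(1.5) = 2373.56553
g₁ = m₃ / m₂^(3/2) = 4498.03125 / 2373.56553 ≈ 1.8951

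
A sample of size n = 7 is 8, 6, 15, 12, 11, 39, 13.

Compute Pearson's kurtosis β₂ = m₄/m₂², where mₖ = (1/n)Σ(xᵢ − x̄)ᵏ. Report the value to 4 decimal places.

4.5163

x̄ = 14.8571
Σ(xᵢ − x̄)² = 734.8571 ⇒ m₂ = 104.97959
Σ(xᵢ − x̄)⁴ = 348411.2770 ⇒ m₄ = 49773.03957
m₂² = 11020.71470
β₂ = m₄/m₂² = 49773.03957 / 11020.71470 ≈ 4.5163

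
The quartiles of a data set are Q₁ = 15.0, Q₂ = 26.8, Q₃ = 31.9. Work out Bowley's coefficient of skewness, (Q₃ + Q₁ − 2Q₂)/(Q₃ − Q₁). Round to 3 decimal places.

-0.396

numerator: Q₃ + Q₁ − 2Q₂ = 31.9 + 15.0 − 2×26.8 = -6.7000
denominator: Q₃ − Q₁ = 31.9 − 15.0 = 16.9000
Bowley skewness = -6.7000 / 16.9000 ≈ -0.396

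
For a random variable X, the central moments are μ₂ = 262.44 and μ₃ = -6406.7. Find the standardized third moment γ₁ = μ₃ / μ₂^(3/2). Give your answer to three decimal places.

σ = √μ₂ = √262.44 = 16.20000
σ³ = μ₂^(3/2) = 4251.52800
γ₁ = μ₃/σ³ = -6406.7 / 4251.52800 ≈ -1.507

-1.507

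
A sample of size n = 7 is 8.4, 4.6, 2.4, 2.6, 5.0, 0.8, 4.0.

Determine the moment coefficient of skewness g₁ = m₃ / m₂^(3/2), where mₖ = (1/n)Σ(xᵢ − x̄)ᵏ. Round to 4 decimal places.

x̄ = (8.4 + 4.6 + 2.4 + 2.6 + 5.0 + 0.8 + 4.0) / 7 = 3.9714
deviations (xᵢ − x̄): 4.4286, 0.6286, -1.5714, -1.3714, 1.0286, -3.1714, 0.0286
Σ(xᵢ − x̄)² = 35.4743 ⇒ m₂ = 35.4743/7 = 5.06776
Σ(xᵢ − x̄)³ = 49.8328 ⇒ m₃ = 49.8328/7 = 7.11897
m₂^(3/2) = 5.06776^(1.5) = 11.40837
g₁ = m₃ / m₂^(3/2) = 7.11897 / 11.40837 ≈ 0.6240

0.6240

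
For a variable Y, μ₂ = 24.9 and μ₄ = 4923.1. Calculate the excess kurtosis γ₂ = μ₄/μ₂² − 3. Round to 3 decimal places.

4.940

μ₂² = 24.9² = 620.01000
μ₄/μ₂² = 4923.1 / 620.01000 = 7.94036
γ₂ = 7.94036 − 3 ≈ 4.940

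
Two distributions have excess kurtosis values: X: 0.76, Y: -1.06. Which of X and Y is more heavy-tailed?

Higher excess kurtosis ⇒ heavier tails relative to the normal distribution.
0.76 vs -1.06: the larger is 0.76, so X has heavier tails. (X is leptokurtic — heavier-than-normal tails; the other is platykurtic.)

X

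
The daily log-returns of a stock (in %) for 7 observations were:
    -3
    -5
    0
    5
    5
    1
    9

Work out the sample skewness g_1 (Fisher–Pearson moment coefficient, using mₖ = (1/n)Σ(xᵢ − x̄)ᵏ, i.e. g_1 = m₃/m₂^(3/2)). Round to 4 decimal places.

x̄ = (-3 - 5 + 0 + 5 + 5 + 1 + 9) / 7 = 1.7143
deviations (xᵢ − x̄): -4.7143, -6.7143, -1.7143, 3.2857, 3.2857, -0.7143, 7.2857
Σ(xᵢ − x̄)² = 145.4286 ⇒ m₂ = 145.4286/7 = 20.77551
Σ(xᵢ − x̄)³ = 44.8163 ⇒ m₃ = 44.8163/7 = 6.40233
m₂^(3/2) = 20.77551^(1.5) = 94.69511
g_1 = m₃ / m₂^(3/2) = 6.40233 / 94.69511 ≈ 0.0676

0.0676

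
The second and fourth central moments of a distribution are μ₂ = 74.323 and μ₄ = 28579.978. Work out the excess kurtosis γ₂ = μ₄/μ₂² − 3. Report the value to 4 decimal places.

μ₂² = 74.323² = 5523.90833
μ₄/μ₂² = 28579.978 / 5523.90833 = 5.17387
γ₂ = 5.17387 − 3 ≈ 2.1739

2.1739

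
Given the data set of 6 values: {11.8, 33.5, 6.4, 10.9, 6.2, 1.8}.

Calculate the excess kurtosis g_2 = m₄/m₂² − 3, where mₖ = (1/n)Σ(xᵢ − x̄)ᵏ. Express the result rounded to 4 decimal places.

0.5241

x̄ = 11.7667
Σ(xᵢ − x̄)² = 632.2133 ⇒ m₂ = 105.36889
Σ(xᵢ − x̄)⁴ = 234760.6187 ⇒ m₄ = 39126.76979
m₂² = 11102.60275
g_2 = m₄/m₂² − 3 = 3.52411 − 3 ≈ 0.5241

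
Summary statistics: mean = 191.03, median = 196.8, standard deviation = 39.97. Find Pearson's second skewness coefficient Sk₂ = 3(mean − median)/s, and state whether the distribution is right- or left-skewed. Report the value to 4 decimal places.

Sk₂ = 3(191.03 − 196.8) / 39.97 = 3 × -5.7700 / 39.97
    = -17.3100 / 39.97 ≈ -0.4331
Sk₂ < 0 ⇒ mean < median ⇒ left-skewed (negative skew).

-0.4331, left-skewed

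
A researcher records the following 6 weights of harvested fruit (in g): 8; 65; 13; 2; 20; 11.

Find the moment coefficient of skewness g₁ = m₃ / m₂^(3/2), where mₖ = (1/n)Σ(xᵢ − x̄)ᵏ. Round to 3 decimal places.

x̄ = (8 + 65 + 13 + 2 + 20 + 11) / 6 = 19.8333
deviations (xᵢ − x̄): -11.8333, 45.1667, -6.8333, -17.8333, 0.1667, -8.8333
Σ(xᵢ − x̄)² = 2622.8333 ⇒ m₂ = 2622.8333/6 = 437.13889
Σ(xᵢ − x̄)³ = 83804.4444 ⇒ m₃ = 83804.4444/6 = 13967.40741
m₂^(3/2) = 437.13889^(1.5) = 9139.64161
g₁ = m₃ / m₂^(3/2) = 13967.40741 / 9139.64161 ≈ 1.528

1.528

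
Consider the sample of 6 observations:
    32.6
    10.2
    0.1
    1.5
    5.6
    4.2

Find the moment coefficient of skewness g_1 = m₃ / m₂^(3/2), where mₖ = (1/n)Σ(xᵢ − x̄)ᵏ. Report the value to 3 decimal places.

1.470

x̄ = (32.6 + 10.2 + 0.1 + 1.5 + 5.6 + 4.2) / 6 = 9.0333
deviations (xᵢ − x̄): 23.5667, 1.1667, -8.9333, -7.5333, -3.4333, -4.8333
Σ(xᵢ − x̄)² = 728.4533 ⇒ m₂ = 728.4533/6 = 121.40889
Σ(xᵢ − x̄)³ = 11796.3984 ⇒ m₃ = 11796.3984/6 = 1966.06641
m₂^(3/2) = 121.40889^(1.5) = 1337.75236
g_1 = m₃ / m₂^(3/2) = 1966.06641 / 1337.75236 ≈ 1.470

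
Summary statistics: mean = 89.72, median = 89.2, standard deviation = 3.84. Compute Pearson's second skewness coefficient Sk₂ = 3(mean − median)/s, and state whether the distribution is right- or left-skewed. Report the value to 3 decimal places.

0.406, right-skewed

Sk₂ = 3(89.72 − 89.2) / 3.84 = 3 × 0.5200 / 3.84
    = 1.5600 / 3.84 ≈ 0.406
Sk₂ > 0 ⇒ mean > median ⇒ right-skewed (positive skew).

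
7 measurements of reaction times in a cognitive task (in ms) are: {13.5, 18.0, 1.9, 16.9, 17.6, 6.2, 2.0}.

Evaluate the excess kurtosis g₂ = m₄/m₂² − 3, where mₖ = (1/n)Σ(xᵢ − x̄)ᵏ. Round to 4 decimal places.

-1.6939

x̄ = 10.8714
Σ(xᵢ − x̄)² = 320.3543 ⇒ m₂ = 45.76490
Σ(xᵢ − x̄)⁴ = 19148.9629 ⇒ m₄ = 2735.56612
m₂² = 2094.42589
g₂ = m₄/m₂² − 3 = 1.30612 − 3 ≈ -1.6939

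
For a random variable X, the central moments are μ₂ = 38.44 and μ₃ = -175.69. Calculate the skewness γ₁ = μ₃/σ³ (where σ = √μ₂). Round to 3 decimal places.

-0.737

σ = √μ₂ = √38.44 = 6.20000
σ³ = μ₂^(3/2) = 238.32800
γ₁ = μ₃/σ³ = -175.69 / 238.32800 ≈ -0.737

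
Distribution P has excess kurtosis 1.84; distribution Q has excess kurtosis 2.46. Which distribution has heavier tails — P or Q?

Q

Higher excess kurtosis ⇒ heavier tails relative to the normal distribution.
1.84 vs 2.46: the larger is 2.46, so Q has heavier tails.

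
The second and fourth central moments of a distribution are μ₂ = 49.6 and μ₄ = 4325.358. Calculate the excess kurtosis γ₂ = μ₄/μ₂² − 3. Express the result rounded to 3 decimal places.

-1.242

μ₂² = 49.6² = 2460.16000
μ₄/μ₂² = 4325.358 / 2460.16000 = 1.75816
γ₂ = 1.75816 − 3 ≈ -1.242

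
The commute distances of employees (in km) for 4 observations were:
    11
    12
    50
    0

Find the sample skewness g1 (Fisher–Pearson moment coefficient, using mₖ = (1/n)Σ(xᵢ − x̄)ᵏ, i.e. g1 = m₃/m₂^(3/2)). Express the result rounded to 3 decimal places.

0.933

x̄ = (11 + 12 + 50 + 0) / 4 = 18.2500
deviations (xᵢ − x̄): -7.2500, -6.2500, 31.7500, -18.2500
Σ(xᵢ − x̄)² = 1432.7500 ⇒ m₂ = 1432.7500/4 = 358.18750
Σ(xᵢ − x̄)³ = 25302.3750 ⇒ m₃ = 25302.3750/4 = 6325.59375
m₂^(3/2) = 358.18750^(1.5) = 6779.00007
g1 = m₃ / m₂^(3/2) = 6325.59375 / 6779.00007 ≈ 0.933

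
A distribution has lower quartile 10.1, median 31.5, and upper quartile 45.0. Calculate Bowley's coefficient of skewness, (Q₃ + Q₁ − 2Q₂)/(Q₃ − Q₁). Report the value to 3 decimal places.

-0.226

numerator: Q₃ + Q₁ − 2Q₂ = 45.0 + 10.1 − 2×31.5 = -7.9000
denominator: Q₃ − Q₁ = 45.0 − 10.1 = 34.9000
Bowley skewness = -7.9000 / 34.9000 ≈ -0.226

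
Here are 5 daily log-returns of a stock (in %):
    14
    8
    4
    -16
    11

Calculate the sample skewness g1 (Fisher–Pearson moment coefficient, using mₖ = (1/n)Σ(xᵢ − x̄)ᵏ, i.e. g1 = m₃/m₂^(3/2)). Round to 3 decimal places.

x̄ = (14 + 8 + 4 - 16 + 11) / 5 = 4.2000
deviations (xᵢ − x̄): 9.8000, 3.8000, -0.2000, -20.2000, 6.8000
Σ(xᵢ − x̄)² = 564.8000 ⇒ m₂ = 564.8000/5 = 112.96000
Σ(xᵢ − x̄)³ = -6931.9200 ⇒ m₃ = -6931.9200/5 = -1386.38400
m₂^(3/2) = 112.96000^(1.5) = 1200.56872
g1 = m₃ / m₂^(3/2) = -1386.38400 / 1200.56872 ≈ -1.155

-1.155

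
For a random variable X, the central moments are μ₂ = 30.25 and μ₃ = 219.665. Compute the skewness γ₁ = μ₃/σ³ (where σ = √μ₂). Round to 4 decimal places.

1.3203

σ = √μ₂ = √30.25 = 5.50000
σ³ = μ₂^(3/2) = 166.37500
γ₁ = μ₃/σ³ = 219.665 / 166.37500 ≈ 1.3203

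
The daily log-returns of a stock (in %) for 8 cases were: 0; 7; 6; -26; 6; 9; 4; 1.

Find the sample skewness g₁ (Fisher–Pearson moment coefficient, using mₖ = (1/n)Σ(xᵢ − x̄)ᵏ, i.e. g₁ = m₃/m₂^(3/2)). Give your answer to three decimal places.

x̄ = (0 + 7 + 6 - 26 + 6 + 9 + 4 + 1) / 8 = 0.8750
deviations (xᵢ − x̄): -0.8750, 6.1250, 5.1250, -26.8750, 5.1250, 8.1250, 3.1250, 0.1250
Σ(xᵢ − x̄)² = 888.8750 ⇒ m₂ = 888.8750/8 = 111.10938
Σ(xᵢ − x̄)³ = -18345.6563 ⇒ m₃ = -18345.6563/8 = -2293.20703
m₂^(3/2) = 111.10938^(1.5) = 1171.18650
g₁ = m₃ / m₂^(3/2) = -2293.20703 / 1171.18650 ≈ -1.958

-1.958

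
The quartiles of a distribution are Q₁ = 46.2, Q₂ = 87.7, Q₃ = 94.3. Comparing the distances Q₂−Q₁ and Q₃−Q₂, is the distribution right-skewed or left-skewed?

Q₂ − Q₁ = 41.5;  Q₃ − Q₂ = 6.6
Q₂ − Q₁ > Q₃ − Q₂ ⇒ the lower half is more spread out ⇒ left-skewed.

left-skewed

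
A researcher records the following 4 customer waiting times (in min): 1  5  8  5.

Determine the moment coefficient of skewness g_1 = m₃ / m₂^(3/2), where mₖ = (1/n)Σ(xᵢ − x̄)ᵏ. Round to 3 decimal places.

-0.298

x̄ = (1 + 5 + 8 + 5) / 4 = 4.7500
deviations (xᵢ − x̄): -3.7500, 0.2500, 3.2500, 0.2500
Σ(xᵢ − x̄)² = 24.7500 ⇒ m₂ = 24.7500/4 = 6.18750
Σ(xᵢ − x̄)³ = -18.3750 ⇒ m₃ = -18.3750/4 = -4.59375
m₂^(3/2) = 6.18750^(1.5) = 15.39121
g_1 = m₃ / m₂^(3/2) = -4.59375 / 15.39121 ≈ -0.298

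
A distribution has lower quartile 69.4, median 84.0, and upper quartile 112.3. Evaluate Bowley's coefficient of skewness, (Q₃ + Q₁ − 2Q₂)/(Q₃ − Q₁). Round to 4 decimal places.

numerator: Q₃ + Q₁ − 2Q₂ = 112.3 + 69.4 − 2×84.0 = 13.7000
denominator: Q₃ − Q₁ = 112.3 − 69.4 = 42.9000
Bowley skewness = 13.7000 / 42.9000 ≈ 0.3193

0.3193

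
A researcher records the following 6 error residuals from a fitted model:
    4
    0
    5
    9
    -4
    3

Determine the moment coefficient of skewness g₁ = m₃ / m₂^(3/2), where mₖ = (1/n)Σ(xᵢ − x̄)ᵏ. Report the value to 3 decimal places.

-0.238

x̄ = (4 + 0 + 5 + 9 - 4 + 3) / 6 = 2.8333
deviations (xᵢ − x̄): 1.1667, -2.8333, 2.1667, 6.1667, -6.8333, 0.1667
Σ(xᵢ − x̄)² = 98.8333 ⇒ m₂ = 98.8333/6 = 16.47222
Σ(xᵢ − x̄)³ = -95.5556 ⇒ m₃ = -95.5556/6 = -15.92593
m₂^(3/2) = 16.47222^(1.5) = 66.85414
g₁ = m₃ / m₂^(3/2) = -15.92593 / 66.85414 ≈ -0.238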